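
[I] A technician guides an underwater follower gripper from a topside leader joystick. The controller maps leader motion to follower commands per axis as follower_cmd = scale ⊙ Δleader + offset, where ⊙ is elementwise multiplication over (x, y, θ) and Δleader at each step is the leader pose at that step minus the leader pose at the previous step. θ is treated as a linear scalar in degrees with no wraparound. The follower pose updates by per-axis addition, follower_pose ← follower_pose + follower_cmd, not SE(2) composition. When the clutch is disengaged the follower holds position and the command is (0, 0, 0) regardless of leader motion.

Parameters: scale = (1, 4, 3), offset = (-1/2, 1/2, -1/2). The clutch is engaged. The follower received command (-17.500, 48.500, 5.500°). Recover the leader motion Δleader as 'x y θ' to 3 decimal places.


axis x: (-17.500 − -1/2) / (1) = -17.000
axis y: (48.500 − 1/2) / (4) = 12.000
axis θ: (5.500 − -1/2) / (3) = 2.000

-17.000 12.000 2.000


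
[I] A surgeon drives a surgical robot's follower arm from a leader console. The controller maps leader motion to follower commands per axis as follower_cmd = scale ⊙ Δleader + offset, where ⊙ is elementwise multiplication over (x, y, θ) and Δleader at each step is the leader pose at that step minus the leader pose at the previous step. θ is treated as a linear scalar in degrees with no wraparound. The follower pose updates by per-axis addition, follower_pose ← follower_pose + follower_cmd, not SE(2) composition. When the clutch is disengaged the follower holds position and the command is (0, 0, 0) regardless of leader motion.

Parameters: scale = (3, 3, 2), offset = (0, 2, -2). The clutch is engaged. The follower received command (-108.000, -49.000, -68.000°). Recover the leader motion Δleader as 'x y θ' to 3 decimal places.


axis x: (-108.000 − 0) / (3) = -36.000
axis y: (-49.000 − 2) / (3) = -17.000
axis θ: (-68.000 − -2) / (2) = -33.000

-36.000 -17.000 -33.000


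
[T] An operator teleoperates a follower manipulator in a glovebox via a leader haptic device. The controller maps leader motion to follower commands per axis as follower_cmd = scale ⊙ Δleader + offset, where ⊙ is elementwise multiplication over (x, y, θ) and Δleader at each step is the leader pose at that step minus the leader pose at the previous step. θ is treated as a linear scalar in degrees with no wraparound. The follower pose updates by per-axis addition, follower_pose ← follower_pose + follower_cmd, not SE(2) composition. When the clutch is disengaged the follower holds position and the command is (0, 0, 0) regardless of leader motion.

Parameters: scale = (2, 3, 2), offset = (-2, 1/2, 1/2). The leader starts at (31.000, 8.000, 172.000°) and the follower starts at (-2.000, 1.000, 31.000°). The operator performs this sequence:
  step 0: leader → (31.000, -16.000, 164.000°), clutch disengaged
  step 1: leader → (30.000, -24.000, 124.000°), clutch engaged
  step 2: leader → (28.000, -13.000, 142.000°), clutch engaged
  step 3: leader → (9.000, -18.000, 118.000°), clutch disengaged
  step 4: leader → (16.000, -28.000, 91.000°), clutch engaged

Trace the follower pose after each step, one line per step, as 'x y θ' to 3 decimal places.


-2.000 1.000 31.000
-6.000 -22.500 -48.500
-12.000 11.000 -12.000
-12.000 11.000 -12.000
0.000 -18.500 -65.500

step 0: Δleader=(0.000, -24.000, -8.000°), disengaged; cmd=(0,0,0) → follower holds at (-2.000, 1.000, 31.000°)
step 1: Δleader=(-1.000, -8.000, -40.000°), engaged; cmd=(-4.000, -23.500, -79.500°) → follower=(-6.000, -22.500, -48.500°)
step 2: Δleader=(-2.000, 11.000, 18.000°), engaged; cmd=(-6.000, 33.500, 36.500°) → follower=(-12.000, 11.000, -12.000°)
step 3: Δleader=(-19.000, -5.000, -24.000°), disengaged; cmd=(0,0,0) → follower holds at (-12.000, 11.000, -12.000°)
step 4: Δleader=(7.000, -10.000, -27.000°), engaged; cmd=(12.000, -29.500, -53.500°) → follower=(0.000, -18.500, -65.500°)


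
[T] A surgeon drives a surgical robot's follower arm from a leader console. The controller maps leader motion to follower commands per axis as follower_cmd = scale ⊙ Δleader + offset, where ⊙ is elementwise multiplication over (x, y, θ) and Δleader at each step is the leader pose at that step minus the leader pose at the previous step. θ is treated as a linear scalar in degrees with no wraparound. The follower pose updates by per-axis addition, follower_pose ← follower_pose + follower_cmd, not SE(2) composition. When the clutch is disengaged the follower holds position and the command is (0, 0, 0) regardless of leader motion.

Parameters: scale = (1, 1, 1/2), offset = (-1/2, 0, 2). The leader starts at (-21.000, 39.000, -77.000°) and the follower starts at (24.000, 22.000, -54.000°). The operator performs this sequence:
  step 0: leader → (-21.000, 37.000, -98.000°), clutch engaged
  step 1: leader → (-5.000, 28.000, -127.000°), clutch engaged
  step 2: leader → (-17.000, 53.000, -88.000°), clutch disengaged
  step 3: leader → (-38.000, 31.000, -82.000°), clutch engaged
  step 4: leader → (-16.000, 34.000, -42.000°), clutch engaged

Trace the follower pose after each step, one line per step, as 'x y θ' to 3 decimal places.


step 0: Δleader=(0.000, -2.000, -21.000°), engaged; cmd=(-0.500, -2.000, -8.500°) → follower=(23.500, 20.000, -62.500°)
step 1: Δleader=(16.000, -9.000, -29.000°), engaged; cmd=(15.500, -9.000, -12.500°) → follower=(39.000, 11.000, -75.000°)
step 2: Δleader=(-12.000, 25.000, 39.000°), disengaged; cmd=(0,0,0) → follower holds at (39.000, 11.000, -75.000°)
step 3: Δleader=(-21.000, -22.000, 6.000°), engaged; cmd=(-21.500, -22.000, 5.000°) → follower=(17.500, -11.000, -70.000°)
step 4: Δleader=(22.000, 3.000, 40.000°), engaged; cmd=(21.500, 3.000, 22.000°) → follower=(39.000, -8.000, -48.000°)

23.500 20.000 -62.500
39.000 11.000 -75.000
39.000 11.000 -75.000
17.500 -11.000 -70.000
39.000 -8.000 -48.000


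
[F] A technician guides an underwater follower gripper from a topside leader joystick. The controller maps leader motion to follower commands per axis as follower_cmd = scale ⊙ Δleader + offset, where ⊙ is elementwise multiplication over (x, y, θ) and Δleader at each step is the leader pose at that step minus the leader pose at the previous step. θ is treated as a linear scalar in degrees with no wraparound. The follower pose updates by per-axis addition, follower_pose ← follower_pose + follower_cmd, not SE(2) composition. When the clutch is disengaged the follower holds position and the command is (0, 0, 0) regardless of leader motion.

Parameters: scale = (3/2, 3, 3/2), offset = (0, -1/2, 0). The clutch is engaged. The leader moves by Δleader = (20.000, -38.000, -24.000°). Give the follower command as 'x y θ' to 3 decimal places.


axis x: 3/2·20.000 + 0 = 30.000
axis y: 3·-38.000 + -1/2 = -114.500
axis θ: 3/2·-24.000 + 0 = -36.000

30.000 -114.500 -36.000


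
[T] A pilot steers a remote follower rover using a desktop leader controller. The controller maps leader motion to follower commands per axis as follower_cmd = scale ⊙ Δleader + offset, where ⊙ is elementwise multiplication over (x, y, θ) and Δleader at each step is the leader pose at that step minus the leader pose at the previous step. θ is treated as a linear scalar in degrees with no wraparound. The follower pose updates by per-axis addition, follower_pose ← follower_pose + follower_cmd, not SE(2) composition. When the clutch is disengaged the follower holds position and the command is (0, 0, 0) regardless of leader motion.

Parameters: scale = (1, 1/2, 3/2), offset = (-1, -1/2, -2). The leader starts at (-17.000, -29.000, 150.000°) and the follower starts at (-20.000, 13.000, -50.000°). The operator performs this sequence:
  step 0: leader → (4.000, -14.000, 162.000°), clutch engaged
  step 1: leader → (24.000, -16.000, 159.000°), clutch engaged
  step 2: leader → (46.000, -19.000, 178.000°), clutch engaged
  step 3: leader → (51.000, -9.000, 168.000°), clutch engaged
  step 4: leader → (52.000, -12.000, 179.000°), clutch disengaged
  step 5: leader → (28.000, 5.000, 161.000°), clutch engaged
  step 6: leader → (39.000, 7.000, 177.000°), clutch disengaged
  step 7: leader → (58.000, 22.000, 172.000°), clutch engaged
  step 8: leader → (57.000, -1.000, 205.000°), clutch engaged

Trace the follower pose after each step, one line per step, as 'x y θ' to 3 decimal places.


0.000 20.000 -34.000
19.000 18.500 -40.500
40.000 16.500 -14.000
44.000 21.000 -31.000
44.000 21.000 -31.000
19.000 29.000 -60.000
19.000 29.000 -60.000
37.000 36.000 -69.500
35.000 24.000 -22.000

step 0: Δleader=(21.000, 15.000, 12.000°), engaged; cmd=(20.000, 7.000, 16.000°) → follower=(0.000, 20.000, -34.000°)
step 1: Δleader=(20.000, -2.000, -3.000°), engaged; cmd=(19.000, -1.500, -6.500°) → follower=(19.000, 18.500, -40.500°)
step 2: Δleader=(22.000, -3.000, 19.000°), engaged; cmd=(21.000, -2.000, 26.500°) → follower=(40.000, 16.500, -14.000°)
step 3: Δleader=(5.000, 10.000, -10.000°), engaged; cmd=(4.000, 4.500, -17.000°) → follower=(44.000, 21.000, -31.000°)
step 4: Δleader=(1.000, -3.000, 11.000°), disengaged; cmd=(0,0,0) → follower holds at (44.000, 21.000, -31.000°)
step 5: Δleader=(-24.000, 17.000, -18.000°), engaged; cmd=(-25.000, 8.000, -29.000°) → follower=(19.000, 29.000, -60.000°)
step 6: Δleader=(11.000, 2.000, 16.000°), disengaged; cmd=(0,0,0) → follower holds at (19.000, 29.000, -60.000°)
step 7: Δleader=(19.000, 15.000, -5.000°), engaged; cmd=(18.000, 7.000, -9.500°) → follower=(37.000, 36.000, -69.500°)
step 8: Δleader=(-1.000, -23.000, 33.000°), engaged; cmd=(-2.000, -12.000, 47.500°) → follower=(35.000, 24.000, -22.000°)


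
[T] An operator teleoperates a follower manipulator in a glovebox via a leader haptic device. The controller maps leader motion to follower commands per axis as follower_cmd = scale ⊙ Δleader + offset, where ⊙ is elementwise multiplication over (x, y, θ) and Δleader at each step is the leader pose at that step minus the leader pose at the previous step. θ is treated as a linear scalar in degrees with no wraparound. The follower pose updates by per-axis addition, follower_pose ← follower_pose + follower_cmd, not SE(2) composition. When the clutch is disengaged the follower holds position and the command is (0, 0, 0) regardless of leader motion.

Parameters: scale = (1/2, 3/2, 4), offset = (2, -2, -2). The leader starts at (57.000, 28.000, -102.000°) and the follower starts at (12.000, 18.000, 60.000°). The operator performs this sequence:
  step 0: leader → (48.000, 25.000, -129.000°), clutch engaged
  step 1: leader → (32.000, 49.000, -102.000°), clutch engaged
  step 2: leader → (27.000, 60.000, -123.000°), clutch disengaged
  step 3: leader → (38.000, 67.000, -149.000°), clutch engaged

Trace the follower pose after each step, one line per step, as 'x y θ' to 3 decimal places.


step 0: Δleader=(-9.000, -3.000, -27.000°), engaged; cmd=(-2.500, -6.500, -110.000°) → follower=(9.500, 11.500, -50.000°)
step 1: Δleader=(-16.000, 24.000, 27.000°), engaged; cmd=(-6.000, 34.000, 106.000°) → follower=(3.500, 45.500, 56.000°)
step 2: Δleader=(-5.000, 11.000, -21.000°), disengaged; cmd=(0,0,0) → follower holds at (3.500, 45.500, 56.000°)
step 3: Δleader=(11.000, 7.000, -26.000°), engaged; cmd=(7.500, 8.500, -106.000°) → follower=(11.000, 54.000, -50.000°)

9.500 11.500 -50.000
3.500 45.500 56.000
3.500 45.500 56.000
11.000 54.000 -50.000


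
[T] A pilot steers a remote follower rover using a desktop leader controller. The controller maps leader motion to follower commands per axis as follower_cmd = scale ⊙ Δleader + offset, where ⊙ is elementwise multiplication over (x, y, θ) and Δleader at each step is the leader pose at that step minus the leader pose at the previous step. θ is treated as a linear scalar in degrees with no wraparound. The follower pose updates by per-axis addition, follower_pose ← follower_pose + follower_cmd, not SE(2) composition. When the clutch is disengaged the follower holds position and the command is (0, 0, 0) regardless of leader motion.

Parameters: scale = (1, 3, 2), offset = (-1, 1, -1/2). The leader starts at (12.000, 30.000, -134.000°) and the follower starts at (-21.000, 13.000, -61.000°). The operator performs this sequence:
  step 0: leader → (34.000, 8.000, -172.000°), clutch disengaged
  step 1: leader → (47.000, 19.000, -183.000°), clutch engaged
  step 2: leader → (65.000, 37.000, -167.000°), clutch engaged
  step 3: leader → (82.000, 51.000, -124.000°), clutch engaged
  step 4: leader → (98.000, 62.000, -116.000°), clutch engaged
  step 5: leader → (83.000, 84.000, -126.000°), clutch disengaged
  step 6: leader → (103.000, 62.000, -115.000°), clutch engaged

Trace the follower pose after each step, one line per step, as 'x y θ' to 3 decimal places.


step 0: Δleader=(22.000, -22.000, -38.000°), disengaged; cmd=(0,0,0) → follower holds at (-21.000, 13.000, -61.000°)
step 1: Δleader=(13.000, 11.000, -11.000°), engaged; cmd=(12.000, 34.000, -22.500°) → follower=(-9.000, 47.000, -83.500°)
step 2: Δleader=(18.000, 18.000, 16.000°), engaged; cmd=(17.000, 55.000, 31.500°) → follower=(8.000, 102.000, -52.000°)
step 3: Δleader=(17.000, 14.000, 43.000°), engaged; cmd=(16.000, 43.000, 85.500°) → follower=(24.000, 145.000, 33.500°)
step 4: Δleader=(16.000, 11.000, 8.000°), engaged; cmd=(15.000, 34.000, 15.500°) → follower=(39.000, 179.000, 49.000°)
step 5: Δleader=(-15.000, 22.000, -10.000°), disengaged; cmd=(0,0,0) → follower holds at (39.000, 179.000, 49.000°)
step 6: Δleader=(20.000, -22.000, 11.000°), engaged; cmd=(19.000, -65.000, 21.500°) → follower=(58.000, 114.000, 70.500°)

-21.000 13.000 -61.000
-9.000 47.000 -83.500
8.000 102.000 -52.000
24.000 145.000 33.500
39.000 179.000 49.000
39.000 179.000 49.000
58.000 114.000 70.500


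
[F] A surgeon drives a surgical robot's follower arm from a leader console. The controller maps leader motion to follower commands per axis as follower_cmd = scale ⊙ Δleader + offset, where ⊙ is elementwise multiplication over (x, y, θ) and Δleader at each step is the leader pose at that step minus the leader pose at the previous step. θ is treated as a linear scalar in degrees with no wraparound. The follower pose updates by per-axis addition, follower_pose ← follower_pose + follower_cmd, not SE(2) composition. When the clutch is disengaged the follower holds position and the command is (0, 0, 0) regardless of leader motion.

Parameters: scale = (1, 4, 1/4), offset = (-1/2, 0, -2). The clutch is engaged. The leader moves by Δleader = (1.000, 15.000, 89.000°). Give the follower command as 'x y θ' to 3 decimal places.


axis x: 1·1.000 + -1/2 = 0.500
axis y: 4·15.000 + 0 = 60.000
axis θ: 1/4·89.000 + -2 = 20.250

0.500 60.000 20.250


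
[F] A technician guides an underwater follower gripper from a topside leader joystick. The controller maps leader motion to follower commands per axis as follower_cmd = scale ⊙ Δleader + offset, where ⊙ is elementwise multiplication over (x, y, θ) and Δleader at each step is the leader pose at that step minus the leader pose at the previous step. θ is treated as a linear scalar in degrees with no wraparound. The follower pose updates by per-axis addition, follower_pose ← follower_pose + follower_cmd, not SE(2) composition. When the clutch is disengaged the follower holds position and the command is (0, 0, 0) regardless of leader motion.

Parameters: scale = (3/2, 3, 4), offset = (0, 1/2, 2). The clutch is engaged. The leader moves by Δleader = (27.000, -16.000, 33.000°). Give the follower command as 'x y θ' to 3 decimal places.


axis x: 3/2·27.000 + 0 = 40.500
axis y: 3·-16.000 + 1/2 = -47.500
axis θ: 4·33.000 + 2 = 134.000

40.500 -47.500 134.000


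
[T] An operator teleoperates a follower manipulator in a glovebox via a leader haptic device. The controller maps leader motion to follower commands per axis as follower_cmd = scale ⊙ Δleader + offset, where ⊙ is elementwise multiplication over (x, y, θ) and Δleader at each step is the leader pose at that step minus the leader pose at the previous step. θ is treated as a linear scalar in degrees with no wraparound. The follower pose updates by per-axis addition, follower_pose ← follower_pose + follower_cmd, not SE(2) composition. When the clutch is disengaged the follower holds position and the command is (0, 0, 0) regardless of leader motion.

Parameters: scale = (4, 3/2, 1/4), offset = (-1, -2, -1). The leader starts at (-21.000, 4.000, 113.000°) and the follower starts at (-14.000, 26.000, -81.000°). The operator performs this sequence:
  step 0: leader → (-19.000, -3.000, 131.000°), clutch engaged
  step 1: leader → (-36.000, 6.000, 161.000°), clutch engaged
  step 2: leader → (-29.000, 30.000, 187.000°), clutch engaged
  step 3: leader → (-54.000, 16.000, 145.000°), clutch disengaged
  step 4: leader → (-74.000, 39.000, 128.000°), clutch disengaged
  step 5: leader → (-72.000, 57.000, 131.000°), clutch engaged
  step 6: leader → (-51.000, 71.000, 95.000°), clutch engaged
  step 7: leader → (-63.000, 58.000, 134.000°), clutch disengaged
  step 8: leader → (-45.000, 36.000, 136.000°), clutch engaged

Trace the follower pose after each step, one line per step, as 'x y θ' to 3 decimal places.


step 0: Δleader=(2.000, -7.000, 18.000°), engaged; cmd=(7.000, -12.500, 3.500°) → follower=(-7.000, 13.500, -77.500°)
step 1: Δleader=(-17.000, 9.000, 30.000°), engaged; cmd=(-69.000, 11.500, 6.500°) → follower=(-76.000, 25.000, -71.000°)
step 2: Δleader=(7.000, 24.000, 26.000°), engaged; cmd=(27.000, 34.000, 5.500°) → follower=(-49.000, 59.000, -65.500°)
step 3: Δleader=(-25.000, -14.000, -42.000°), disengaged; cmd=(0,0,0) → follower holds at (-49.000, 59.000, -65.500°)
step 4: Δleader=(-20.000, 23.000, -17.000°), disengaged; cmd=(0,0,0) → follower holds at (-49.000, 59.000, -65.500°)
step 5: Δleader=(2.000, 18.000, 3.000°), engaged; cmd=(7.000, 25.000, -0.250°) → follower=(-42.000, 84.000, -65.750°)
step 6: Δleader=(21.000, 14.000, -36.000°), engaged; cmd=(83.000, 19.000, -10.000°) → follower=(41.000, 103.000, -75.750°)
step 7: Δleader=(-12.000, -13.000, 39.000°), disengaged; cmd=(0,0,0) → follower holds at (41.000, 103.000, -75.750°)
step 8: Δleader=(18.000, -22.000, 2.000°), engaged; cmd=(71.000, -35.000, -0.500°) → follower=(112.000, 68.000, -76.250°)

-7.000 13.500 -77.500
-76.000 25.000 -71.000
-49.000 59.000 -65.500
-49.000 59.000 -65.500
-49.000 59.000 -65.500
-42.000 84.000 -65.750
41.000 103.000 -75.750
41.000 103.000 -75.750
112.000 68.000 -76.250


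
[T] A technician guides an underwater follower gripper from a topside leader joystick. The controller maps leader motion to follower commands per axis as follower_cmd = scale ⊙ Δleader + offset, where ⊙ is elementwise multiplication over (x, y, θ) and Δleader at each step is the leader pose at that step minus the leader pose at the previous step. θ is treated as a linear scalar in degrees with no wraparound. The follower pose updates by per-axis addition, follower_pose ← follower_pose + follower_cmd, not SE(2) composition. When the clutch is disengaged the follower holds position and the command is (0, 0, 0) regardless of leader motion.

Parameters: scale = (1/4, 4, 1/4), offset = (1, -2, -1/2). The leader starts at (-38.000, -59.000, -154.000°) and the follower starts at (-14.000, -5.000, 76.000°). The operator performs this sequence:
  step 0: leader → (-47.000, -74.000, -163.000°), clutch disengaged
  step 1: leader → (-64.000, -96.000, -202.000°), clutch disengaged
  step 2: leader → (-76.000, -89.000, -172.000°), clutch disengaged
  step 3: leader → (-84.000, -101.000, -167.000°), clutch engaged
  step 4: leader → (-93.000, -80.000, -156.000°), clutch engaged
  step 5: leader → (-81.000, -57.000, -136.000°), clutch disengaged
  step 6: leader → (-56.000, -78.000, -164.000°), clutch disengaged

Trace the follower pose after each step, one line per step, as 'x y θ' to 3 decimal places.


-14.000 -5.000 76.000
-14.000 -5.000 76.000
-14.000 -5.000 76.000
-15.000 -55.000 76.750
-16.250 27.000 79.000
-16.250 27.000 79.000
-16.250 27.000 79.000

step 0: Δleader=(-9.000, -15.000, -9.000°), disengaged; cmd=(0,0,0) → follower holds at (-14.000, -5.000, 76.000°)
step 1: Δleader=(-17.000, -22.000, -39.000°), disengaged; cmd=(0,0,0) → follower holds at (-14.000, -5.000, 76.000°)
step 2: Δleader=(-12.000, 7.000, 30.000°), disengaged; cmd=(0,0,0) → follower holds at (-14.000, -5.000, 76.000°)
step 3: Δleader=(-8.000, -12.000, 5.000°), engaged; cmd=(-1.000, -50.000, 0.750°) → follower=(-15.000, -55.000, 76.750°)
step 4: Δleader=(-9.000, 21.000, 11.000°), engaged; cmd=(-1.250, 82.000, 2.250°) → follower=(-16.250, 27.000, 79.000°)
step 5: Δleader=(12.000, 23.000, 20.000°), disengaged; cmd=(0,0,0) → follower holds at (-16.250, 27.000, 79.000°)
step 6: Δleader=(25.000, -21.000, -28.000°), disengaged; cmd=(0,0,0) → follower holds at (-16.250, 27.000, 79.000°)


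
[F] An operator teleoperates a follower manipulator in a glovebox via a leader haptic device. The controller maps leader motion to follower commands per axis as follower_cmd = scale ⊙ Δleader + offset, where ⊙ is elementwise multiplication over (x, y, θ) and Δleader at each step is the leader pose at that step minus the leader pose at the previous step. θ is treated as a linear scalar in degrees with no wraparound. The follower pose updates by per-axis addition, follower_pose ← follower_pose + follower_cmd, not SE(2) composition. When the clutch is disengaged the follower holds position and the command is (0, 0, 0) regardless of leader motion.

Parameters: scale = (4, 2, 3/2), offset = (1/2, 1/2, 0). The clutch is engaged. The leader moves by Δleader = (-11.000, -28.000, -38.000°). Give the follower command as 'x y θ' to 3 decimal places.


axis x: 4·-11.000 + 1/2 = -43.500
axis y: 2·-28.000 + 1/2 = -55.500
axis θ: 3/2·-38.000 + 0 = -57.000

-43.500 -55.500 -57.000


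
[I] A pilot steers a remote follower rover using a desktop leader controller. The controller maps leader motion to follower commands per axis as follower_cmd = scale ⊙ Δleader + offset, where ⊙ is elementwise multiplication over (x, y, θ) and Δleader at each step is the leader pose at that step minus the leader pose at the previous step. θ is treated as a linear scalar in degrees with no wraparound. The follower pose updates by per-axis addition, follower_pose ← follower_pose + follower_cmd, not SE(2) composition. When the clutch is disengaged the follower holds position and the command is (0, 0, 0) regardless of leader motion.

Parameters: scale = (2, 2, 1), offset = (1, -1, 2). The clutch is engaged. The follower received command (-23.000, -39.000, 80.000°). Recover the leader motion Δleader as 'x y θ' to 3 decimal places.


-12.000 -19.000 78.000

axis x: (-23.000 − 1) / (2) = -12.000
axis y: (-39.000 − -1) / (2) = -19.000
axis θ: (80.000 − 2) / (1) = 78.000


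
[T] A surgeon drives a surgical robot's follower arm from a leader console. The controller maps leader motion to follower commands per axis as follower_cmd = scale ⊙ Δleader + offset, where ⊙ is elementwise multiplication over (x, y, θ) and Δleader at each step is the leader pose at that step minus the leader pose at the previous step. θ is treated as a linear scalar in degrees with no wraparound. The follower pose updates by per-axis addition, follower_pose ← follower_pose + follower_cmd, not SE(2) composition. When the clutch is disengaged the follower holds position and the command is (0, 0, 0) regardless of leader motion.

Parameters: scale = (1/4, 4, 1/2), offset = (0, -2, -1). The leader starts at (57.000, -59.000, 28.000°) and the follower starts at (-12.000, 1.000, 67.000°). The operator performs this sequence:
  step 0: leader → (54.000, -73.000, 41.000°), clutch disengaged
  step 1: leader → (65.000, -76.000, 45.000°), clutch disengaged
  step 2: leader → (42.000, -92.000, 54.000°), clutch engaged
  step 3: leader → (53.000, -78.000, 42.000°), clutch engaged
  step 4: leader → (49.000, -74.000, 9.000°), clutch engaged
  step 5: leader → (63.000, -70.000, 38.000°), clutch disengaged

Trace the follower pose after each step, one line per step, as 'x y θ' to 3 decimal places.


-12.000 1.000 67.000
-12.000 1.000 67.000
-17.750 -65.000 70.500
-15.000 -11.000 63.500
-16.000 3.000 46.000
-16.000 3.000 46.000

step 0: Δleader=(-3.000, -14.000, 13.000°), disengaged; cmd=(0,0,0) → follower holds at (-12.000, 1.000, 67.000°)
step 1: Δleader=(11.000, -3.000, 4.000°), disengaged; cmd=(0,0,0) → follower holds at (-12.000, 1.000, 67.000°)
step 2: Δleader=(-23.000, -16.000, 9.000°), engaged; cmd=(-5.750, -66.000, 3.500°) → follower=(-17.750, -65.000, 70.500°)
step 3: Δleader=(11.000, 14.000, -12.000°), engaged; cmd=(2.750, 54.000, -7.000°) → follower=(-15.000, -11.000, 63.500°)
step 4: Δleader=(-4.000, 4.000, -33.000°), engaged; cmd=(-1.000, 14.000, -17.500°) → follower=(-16.000, 3.000, 46.000°)
step 5: Δleader=(14.000, 4.000, 29.000°), disengaged; cmd=(0,0,0) → follower holds at (-16.000, 3.000, 46.000°)


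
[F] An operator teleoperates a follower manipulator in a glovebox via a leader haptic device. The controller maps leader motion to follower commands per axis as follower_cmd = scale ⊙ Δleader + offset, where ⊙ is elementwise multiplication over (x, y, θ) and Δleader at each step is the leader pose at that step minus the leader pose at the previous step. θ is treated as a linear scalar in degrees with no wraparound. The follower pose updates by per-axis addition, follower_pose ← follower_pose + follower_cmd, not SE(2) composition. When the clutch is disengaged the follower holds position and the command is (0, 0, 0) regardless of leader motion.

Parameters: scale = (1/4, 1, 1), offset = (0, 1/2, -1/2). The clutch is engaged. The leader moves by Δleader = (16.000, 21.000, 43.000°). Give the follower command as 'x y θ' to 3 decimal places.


axis x: 1/4·16.000 + 0 = 4.000
axis y: 1·21.000 + 1/2 = 21.500
axis θ: 1·43.000 + -1/2 = 42.500

4.000 21.500 42.500


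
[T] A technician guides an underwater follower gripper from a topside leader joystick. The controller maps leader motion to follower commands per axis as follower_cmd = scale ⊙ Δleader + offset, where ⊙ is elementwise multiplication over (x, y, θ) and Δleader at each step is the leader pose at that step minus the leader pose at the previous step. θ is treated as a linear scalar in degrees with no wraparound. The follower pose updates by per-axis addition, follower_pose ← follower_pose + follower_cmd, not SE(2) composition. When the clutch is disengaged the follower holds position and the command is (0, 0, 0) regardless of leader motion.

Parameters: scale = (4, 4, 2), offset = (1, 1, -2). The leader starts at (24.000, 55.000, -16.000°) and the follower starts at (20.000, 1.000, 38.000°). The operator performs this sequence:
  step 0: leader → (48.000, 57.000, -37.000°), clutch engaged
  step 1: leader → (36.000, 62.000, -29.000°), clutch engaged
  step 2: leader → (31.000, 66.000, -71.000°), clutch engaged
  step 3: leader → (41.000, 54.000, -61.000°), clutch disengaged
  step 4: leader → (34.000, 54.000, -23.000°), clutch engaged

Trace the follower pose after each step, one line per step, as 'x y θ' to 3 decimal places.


step 0: Δleader=(24.000, 2.000, -21.000°), engaged; cmd=(97.000, 9.000, -44.000°) → follower=(117.000, 10.000, -6.000°)
step 1: Δleader=(-12.000, 5.000, 8.000°), engaged; cmd=(-47.000, 21.000, 14.000°) → follower=(70.000, 31.000, 8.000°)
step 2: Δleader=(-5.000, 4.000, -42.000°), engaged; cmd=(-19.000, 17.000, -86.000°) → follower=(51.000, 48.000, -78.000°)
step 3: Δleader=(10.000, -12.000, 10.000°), disengaged; cmd=(0,0,0) → follower holds at (51.000, 48.000, -78.000°)
step 4: Δleader=(-7.000, 0.000, 38.000°), engaged; cmd=(-27.000, 1.000, 74.000°) → follower=(24.000, 49.000, -4.000°)

117.000 10.000 -6.000
70.000 31.000 8.000
51.000 48.000 -78.000
51.000 48.000 -78.000
24.000 49.000 -4.000


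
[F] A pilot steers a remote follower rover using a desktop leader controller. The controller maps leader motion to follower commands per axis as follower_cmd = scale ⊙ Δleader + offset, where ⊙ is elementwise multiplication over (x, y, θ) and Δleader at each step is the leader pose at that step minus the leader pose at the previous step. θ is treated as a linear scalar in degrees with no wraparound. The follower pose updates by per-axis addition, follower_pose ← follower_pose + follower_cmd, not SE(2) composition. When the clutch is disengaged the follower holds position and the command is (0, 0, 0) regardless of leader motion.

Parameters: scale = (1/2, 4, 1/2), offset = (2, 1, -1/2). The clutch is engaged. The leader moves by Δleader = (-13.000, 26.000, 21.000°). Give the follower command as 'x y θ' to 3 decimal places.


-4.500 105.000 10.000

axis x: 1/2·-13.000 + 2 = -4.500
axis y: 4·26.000 + 1 = 105.000
axis θ: 1/2·21.000 + -1/2 = 10.000


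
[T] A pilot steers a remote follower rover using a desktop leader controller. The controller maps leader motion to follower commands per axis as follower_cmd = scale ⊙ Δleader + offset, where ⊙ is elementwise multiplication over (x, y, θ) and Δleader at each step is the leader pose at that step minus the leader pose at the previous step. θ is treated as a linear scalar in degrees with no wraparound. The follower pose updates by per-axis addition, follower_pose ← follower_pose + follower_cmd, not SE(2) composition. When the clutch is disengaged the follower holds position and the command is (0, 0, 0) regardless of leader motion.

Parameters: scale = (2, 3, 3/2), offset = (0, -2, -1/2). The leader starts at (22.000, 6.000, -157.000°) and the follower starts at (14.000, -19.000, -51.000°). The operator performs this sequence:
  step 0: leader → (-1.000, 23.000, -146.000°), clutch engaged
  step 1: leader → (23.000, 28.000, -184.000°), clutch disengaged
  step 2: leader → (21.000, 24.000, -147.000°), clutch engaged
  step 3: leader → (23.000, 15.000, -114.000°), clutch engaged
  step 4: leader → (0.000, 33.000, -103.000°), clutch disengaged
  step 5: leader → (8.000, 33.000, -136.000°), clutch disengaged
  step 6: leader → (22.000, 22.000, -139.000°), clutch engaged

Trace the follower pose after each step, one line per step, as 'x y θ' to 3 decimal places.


-32.000 30.000 -35.000
-32.000 30.000 -35.000
-36.000 16.000 20.000
-32.000 -13.000 69.000
-32.000 -13.000 69.000
-32.000 -13.000 69.000
-4.000 -48.000 64.000

step 0: Δleader=(-23.000, 17.000, 11.000°), engaged; cmd=(-46.000, 49.000, 16.000°) → follower=(-32.000, 30.000, -35.000°)
step 1: Δleader=(24.000, 5.000, -38.000°), disengaged; cmd=(0,0,0) → follower holds at (-32.000, 30.000, -35.000°)
step 2: Δleader=(-2.000, -4.000, 37.000°), engaged; cmd=(-4.000, -14.000, 55.000°) → follower=(-36.000, 16.000, 20.000°)
step 3: Δleader=(2.000, -9.000, 33.000°), engaged; cmd=(4.000, -29.000, 49.000°) → follower=(-32.000, -13.000, 69.000°)
step 4: Δleader=(-23.000, 18.000, 11.000°), disengaged; cmd=(0,0,0) → follower holds at (-32.000, -13.000, 69.000°)
step 5: Δleader=(8.000, 0.000, -33.000°), disengaged; cmd=(0,0,0) → follower holds at (-32.000, -13.000, 69.000°)
step 6: Δleader=(14.000, -11.000, -3.000°), engaged; cmd=(28.000, -35.000, -5.000°) → follower=(-4.000, -48.000, 64.000°)


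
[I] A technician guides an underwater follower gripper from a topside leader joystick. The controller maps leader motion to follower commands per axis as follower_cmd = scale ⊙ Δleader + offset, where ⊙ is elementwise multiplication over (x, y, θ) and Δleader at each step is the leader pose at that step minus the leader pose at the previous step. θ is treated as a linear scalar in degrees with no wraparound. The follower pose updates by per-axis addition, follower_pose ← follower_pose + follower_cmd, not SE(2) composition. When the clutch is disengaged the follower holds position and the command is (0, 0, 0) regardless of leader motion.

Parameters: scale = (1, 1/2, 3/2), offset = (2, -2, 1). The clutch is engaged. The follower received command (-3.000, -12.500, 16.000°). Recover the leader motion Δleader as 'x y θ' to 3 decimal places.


-5.000 -21.000 10.000

axis x: (-3.000 − 2) / (1) = -5.000
axis y: (-12.500 − -2) / (1/2) = -21.000
axis θ: (16.000 − 1) / (3/2) = 10.000


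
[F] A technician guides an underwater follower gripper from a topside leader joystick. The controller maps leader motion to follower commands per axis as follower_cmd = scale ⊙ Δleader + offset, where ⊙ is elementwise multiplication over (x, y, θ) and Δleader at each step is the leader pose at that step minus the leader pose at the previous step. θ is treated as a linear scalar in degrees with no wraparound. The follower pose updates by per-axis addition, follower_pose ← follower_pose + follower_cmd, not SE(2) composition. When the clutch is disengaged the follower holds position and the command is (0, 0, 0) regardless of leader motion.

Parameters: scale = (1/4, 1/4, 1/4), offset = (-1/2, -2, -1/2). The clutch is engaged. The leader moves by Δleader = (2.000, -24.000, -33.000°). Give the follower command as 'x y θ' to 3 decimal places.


0.000 -8.000 -8.750

axis x: 1/4·2.000 + -1/2 = 0.000
axis y: 1/4·-24.000 + -2 = -8.000
axis θ: 1/4·-33.000 + -1/2 = -8.750


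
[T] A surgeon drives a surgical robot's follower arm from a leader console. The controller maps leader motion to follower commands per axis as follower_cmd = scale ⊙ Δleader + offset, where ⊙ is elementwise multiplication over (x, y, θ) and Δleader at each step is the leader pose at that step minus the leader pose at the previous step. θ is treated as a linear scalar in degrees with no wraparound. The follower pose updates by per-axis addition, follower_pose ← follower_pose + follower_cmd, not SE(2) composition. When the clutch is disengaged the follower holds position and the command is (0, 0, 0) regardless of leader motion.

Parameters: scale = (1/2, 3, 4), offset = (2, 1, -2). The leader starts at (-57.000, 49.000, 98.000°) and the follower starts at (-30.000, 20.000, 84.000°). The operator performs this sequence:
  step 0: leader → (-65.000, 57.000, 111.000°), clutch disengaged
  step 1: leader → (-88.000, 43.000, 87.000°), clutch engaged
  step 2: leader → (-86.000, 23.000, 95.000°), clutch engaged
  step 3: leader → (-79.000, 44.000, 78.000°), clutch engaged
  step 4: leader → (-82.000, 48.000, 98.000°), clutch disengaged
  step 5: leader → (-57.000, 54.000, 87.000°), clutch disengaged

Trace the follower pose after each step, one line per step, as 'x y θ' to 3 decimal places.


step 0: Δleader=(-8.000, 8.000, 13.000°), disengaged; cmd=(0,0,0) → follower holds at (-30.000, 20.000, 84.000°)
step 1: Δleader=(-23.000, -14.000, -24.000°), engaged; cmd=(-9.500, -41.000, -98.000°) → follower=(-39.500, -21.000, -14.000°)
step 2: Δleader=(2.000, -20.000, 8.000°), engaged; cmd=(3.000, -59.000, 30.000°) → follower=(-36.500, -80.000, 16.000°)
step 3: Δleader=(7.000, 21.000, -17.000°), engaged; cmd=(5.500, 64.000, -70.000°) → follower=(-31.000, -16.000, -54.000°)
step 4: Δleader=(-3.000, 4.000, 20.000°), disengaged; cmd=(0,0,0) → follower holds at (-31.000, -16.000, -54.000°)
step 5: Δleader=(25.000, 6.000, -11.000°), disengaged; cmd=(0,0,0) → follower holds at (-31.000, -16.000, -54.000°)

-30.000 20.000 84.000
-39.500 -21.000 -14.000
-36.500 -80.000 16.000
-31.000 -16.000 -54.000
-31.000 -16.000 -54.000
-31.000 -16.000 -54.000


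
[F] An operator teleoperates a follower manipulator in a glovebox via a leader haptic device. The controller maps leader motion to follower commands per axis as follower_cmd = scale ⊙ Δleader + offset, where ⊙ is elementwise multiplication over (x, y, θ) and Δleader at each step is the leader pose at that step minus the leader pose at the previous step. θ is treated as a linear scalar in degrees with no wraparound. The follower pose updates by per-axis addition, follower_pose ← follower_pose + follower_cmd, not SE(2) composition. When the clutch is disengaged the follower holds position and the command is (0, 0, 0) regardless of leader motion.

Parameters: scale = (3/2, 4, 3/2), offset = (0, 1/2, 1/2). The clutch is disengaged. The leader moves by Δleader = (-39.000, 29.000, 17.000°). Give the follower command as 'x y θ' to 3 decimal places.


0.000 0.000 0.000

clutch disengaged → follower holds; cmd = (0, 0, 0)


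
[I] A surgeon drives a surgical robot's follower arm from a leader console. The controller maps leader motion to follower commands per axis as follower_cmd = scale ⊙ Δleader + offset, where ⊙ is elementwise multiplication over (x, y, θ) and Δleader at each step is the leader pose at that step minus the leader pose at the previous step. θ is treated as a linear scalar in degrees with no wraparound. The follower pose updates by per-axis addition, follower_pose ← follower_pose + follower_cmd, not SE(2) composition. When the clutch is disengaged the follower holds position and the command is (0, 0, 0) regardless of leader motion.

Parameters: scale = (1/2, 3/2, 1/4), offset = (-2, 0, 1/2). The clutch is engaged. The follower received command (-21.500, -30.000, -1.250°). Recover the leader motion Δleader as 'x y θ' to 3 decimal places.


-39.000 -20.000 -7.000

axis x: (-21.500 − -2) / (1/2) = -39.000
axis y: (-30.000 − 0) / (3/2) = -20.000
axis θ: (-1.250 − 1/2) / (1/4) = -7.000


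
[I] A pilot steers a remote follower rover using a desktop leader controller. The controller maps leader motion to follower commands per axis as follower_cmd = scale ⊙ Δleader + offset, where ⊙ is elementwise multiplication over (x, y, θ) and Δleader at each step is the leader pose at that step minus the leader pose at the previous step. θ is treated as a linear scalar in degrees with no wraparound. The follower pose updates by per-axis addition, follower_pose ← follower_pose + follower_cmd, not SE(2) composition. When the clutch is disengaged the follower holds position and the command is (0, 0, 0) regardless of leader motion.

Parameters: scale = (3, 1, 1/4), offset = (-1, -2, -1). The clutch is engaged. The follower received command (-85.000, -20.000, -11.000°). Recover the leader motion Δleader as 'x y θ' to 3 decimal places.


-28.000 -18.000 -40.000

axis x: (-85.000 − -1) / (3) = -28.000
axis y: (-20.000 − -2) / (1) = -18.000
axis θ: (-11.000 − -1) / (1/4) = -40.000


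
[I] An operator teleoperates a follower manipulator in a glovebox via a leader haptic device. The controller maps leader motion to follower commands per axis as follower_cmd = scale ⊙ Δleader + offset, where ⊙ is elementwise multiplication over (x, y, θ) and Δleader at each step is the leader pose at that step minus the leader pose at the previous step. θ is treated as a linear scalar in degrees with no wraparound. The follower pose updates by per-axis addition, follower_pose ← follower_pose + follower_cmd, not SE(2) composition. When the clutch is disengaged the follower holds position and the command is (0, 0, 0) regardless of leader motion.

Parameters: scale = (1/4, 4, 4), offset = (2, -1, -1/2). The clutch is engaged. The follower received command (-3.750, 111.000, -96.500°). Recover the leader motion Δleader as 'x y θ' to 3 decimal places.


axis x: (-3.750 − 2) / (1/4) = -23.000
axis y: (111.000 − -1) / (4) = 28.000
axis θ: (-96.500 − -1/2) / (4) = -24.000

-23.000 28.000 -24.000


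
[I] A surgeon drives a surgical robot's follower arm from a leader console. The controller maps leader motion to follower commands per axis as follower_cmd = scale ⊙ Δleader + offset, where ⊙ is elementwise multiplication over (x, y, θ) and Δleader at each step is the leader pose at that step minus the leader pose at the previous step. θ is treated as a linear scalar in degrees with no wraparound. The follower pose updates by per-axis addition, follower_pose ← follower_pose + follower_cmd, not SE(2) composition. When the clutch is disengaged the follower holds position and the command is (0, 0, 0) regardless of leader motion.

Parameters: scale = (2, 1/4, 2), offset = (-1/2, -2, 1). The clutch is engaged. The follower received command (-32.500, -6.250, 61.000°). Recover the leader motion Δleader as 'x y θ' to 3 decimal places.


-16.000 -17.000 30.000

axis x: (-32.500 − -1/2) / (2) = -16.000
axis y: (-6.250 − -2) / (1/4) = -17.000
axis θ: (61.000 − 1) / (2) = 30.000
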